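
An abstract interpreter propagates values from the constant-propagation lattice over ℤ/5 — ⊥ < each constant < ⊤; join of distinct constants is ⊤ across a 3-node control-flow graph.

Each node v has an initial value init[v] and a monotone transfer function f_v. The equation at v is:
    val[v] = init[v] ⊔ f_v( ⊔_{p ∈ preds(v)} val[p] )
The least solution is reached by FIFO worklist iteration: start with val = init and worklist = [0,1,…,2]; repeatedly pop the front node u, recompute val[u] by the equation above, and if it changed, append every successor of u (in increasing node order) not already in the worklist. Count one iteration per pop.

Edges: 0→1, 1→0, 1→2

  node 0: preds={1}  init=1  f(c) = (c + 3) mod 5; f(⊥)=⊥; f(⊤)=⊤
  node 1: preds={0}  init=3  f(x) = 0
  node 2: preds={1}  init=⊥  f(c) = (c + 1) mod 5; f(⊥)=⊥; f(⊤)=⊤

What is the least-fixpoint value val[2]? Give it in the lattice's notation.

⊤

Iteration log — 5 steps:
  step 1. node 0  ⊔preds=3  new=1  stable
  step 2. node 1  ⊔preds=1  new=⊤  old=3  +wl: 0
  step 3. node 2  ⊔preds=⊤  new=⊤  old=⊥  +wl: 
  step 4. node 0  ⊔preds=⊤  new=⊤  old=1  +wl: 1
  step 5. node 1  ⊔preds=⊤  new=⊤  stable

Least fixpoint reached:
  node 0: ⊤
  node 1: ⊤
  node 2: ⊤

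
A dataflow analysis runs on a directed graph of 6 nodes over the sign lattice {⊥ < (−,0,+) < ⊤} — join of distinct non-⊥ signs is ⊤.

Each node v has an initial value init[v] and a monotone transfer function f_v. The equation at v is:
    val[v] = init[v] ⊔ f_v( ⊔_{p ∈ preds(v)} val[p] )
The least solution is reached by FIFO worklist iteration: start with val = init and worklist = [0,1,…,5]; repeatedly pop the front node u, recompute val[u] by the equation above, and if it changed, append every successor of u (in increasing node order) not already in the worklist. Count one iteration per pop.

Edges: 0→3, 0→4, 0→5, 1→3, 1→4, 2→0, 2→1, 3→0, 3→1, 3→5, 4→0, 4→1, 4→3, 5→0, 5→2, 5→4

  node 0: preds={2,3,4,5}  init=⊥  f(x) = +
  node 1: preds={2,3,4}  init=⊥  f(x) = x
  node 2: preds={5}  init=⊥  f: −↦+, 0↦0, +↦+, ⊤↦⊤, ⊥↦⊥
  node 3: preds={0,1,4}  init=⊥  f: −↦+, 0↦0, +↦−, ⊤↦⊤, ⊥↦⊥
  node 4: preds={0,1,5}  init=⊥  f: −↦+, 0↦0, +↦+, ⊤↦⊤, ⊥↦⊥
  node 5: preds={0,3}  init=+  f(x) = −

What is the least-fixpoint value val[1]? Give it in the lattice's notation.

⊤

Iteration log — 15 steps:
  step 1. node 0  ⊔preds=+  new=+  old=⊥  +wl: 
  step 2. node 1  ⊔preds=⊥  new=⊥  stable
  step 3. node 2  ⊔preds=+  new=+  old=⊥  +wl: 0,1
  step 4. node 3  ⊔preds=+  new=−  old=⊥  +wl: 
  step 5. node 4  ⊔preds=+  new=+  old=⊥  +wl: 3
  step 6. node 5  ⊔preds=⊤  new=⊤  old=+  +wl: 2,4
  step 7. node 0  ⊔preds=⊤  new=+  stable
  step 8. node 1  ⊔preds=⊤  new=⊤  old=⊥  +wl: 
  step 9. node 3  ⊔preds=⊤  new=⊤  old=−  +wl: 0,1,5
  step 10. node 2  ⊔preds=⊤  new=⊤  old=+  +wl: 
  step 11. node 4  ⊔preds=⊤  new=⊤  old=+  +wl: 3
  step 12. node 0  ⊔preds=⊤  new=+  stable
  step 13. node 1  ⊔preds=⊤  new=⊤  stable
  step 14. node 5  ⊔preds=⊤  new=⊤  stable
  step 15. node 3  ⊔preds=⊤  new=⊤  stable

Least fixpoint reached:
  node 0: +
  node 1: ⊤
  node 2: ⊤
  node 3: ⊤
  node 4: ⊤
  node 5: ⊤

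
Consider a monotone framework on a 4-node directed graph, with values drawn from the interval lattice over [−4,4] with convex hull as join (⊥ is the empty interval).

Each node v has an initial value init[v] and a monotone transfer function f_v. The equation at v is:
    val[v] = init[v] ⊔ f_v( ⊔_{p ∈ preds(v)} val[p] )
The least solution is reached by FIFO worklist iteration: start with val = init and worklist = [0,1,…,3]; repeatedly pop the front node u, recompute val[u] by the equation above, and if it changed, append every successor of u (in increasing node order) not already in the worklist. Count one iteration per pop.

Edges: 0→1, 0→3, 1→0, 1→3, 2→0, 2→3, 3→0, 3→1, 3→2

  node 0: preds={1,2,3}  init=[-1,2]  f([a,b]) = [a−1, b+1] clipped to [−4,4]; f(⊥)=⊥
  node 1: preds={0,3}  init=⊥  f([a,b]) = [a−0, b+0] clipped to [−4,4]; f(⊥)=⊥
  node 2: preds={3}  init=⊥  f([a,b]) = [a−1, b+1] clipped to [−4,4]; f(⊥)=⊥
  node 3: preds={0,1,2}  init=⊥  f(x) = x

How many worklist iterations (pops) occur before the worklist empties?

19

Worklist (19 pops):
  #1 pop 0: in=⊥ → [-1,2] (no change)
  #2 pop 1: in=[-1,2] → [-1,2] (was ⊥); enqueue [0]
  #3 pop 2: in=⊥ → ⊥ (no change)
  #4 pop 3: in=[-1,2] → [-1,2] (was ⊥); enqueue [1,2]
  #5 pop 0: in=[-1,2] → [-2,3] (was [-1,2]); enqueue [3]
  #6 pop 1: in=[-2,3] → [-2,3] (was [-1,2]); enqueue [0]
  #7 pop 2: in=[-1,2] → [-2,3] (was ⊥); enqueue []
  #8 pop 3: in=[-2,3] → [-2,3] (was [-1,2]); enqueue [1,2]
  #9 pop 0: in=[-2,3] → [-3,4] (was [-2,3]); enqueue [3]
  #10 pop 1: in=[-3,4] → [-3,4] (was [-2,3]); enqueue [0]
  #11 pop 2: in=[-2,3] → [-3,4] (was [-2,3]); enqueue []
  #12 pop 3: in=[-3,4] → [-3,4] (was [-2,3]); enqueue [1,2]
  #13 pop 0: in=[-3,4] → [-4,4] (was [-3,4]); enqueue [3]
  #14 pop 1: in=[-4,4] → [-4,4] (was [-3,4]); enqueue [0]
  #15 pop 2: in=[-3,4] → [-4,4] (was [-3,4]); enqueue []
  #16 pop 3: in=[-4,4] → [-4,4] (was [-3,4]); enqueue [1,2]
  #17 pop 0: in=[-4,4] → [-4,4] (no change)
  #18 pop 1: in=[-4,4] → [-4,4] (no change)
  #19 pop 2: in=[-4,4] → [-4,4] (no change)

Fixpoint:
  val[0] = [-4,4]
  val[1] = [-4,4]
  val[2] = [-4,4]
  val[3] = [-4,4]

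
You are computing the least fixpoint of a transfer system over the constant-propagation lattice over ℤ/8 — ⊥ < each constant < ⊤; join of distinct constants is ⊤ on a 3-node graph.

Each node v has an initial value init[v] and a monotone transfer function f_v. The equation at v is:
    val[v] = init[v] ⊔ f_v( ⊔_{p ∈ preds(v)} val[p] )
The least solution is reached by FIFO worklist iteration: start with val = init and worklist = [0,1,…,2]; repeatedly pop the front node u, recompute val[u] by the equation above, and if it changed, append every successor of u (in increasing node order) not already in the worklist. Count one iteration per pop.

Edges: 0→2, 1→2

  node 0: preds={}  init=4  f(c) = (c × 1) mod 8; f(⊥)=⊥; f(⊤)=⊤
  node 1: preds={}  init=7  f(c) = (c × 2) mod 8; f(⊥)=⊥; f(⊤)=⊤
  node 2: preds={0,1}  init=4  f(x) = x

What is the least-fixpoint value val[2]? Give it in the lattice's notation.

Trace (3 dequeues):
  [1] u=0 | in ⊥ | out 4 | ==
  [2] u=1 | in ⊥ | out 7 | ==
  [3] u=2 | in ⊤ | out ⊤ | prev 4 | push {}

Converged values:
  [0] 4
  [1] 7
  [2] ⊤

⊤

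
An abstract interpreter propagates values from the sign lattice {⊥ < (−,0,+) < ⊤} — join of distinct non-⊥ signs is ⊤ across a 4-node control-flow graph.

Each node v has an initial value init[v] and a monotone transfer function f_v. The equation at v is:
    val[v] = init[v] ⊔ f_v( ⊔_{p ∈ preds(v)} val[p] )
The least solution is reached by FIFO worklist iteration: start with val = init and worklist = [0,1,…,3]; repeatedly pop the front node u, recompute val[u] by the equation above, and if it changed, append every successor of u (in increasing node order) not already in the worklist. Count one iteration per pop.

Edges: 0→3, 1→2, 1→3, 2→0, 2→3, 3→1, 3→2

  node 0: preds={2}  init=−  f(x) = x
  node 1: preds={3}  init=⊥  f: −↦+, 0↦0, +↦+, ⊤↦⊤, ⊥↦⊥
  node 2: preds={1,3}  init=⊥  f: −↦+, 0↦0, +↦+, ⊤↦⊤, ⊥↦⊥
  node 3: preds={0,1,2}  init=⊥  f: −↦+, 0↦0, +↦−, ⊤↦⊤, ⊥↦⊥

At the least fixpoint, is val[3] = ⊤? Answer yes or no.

yes

Trace (12 dequeues):
  [1] u=0 | in ⊥ | out − | ==
  [2] u=1 | in ⊥ | out ⊥ | ==
  [3] u=2 | in ⊥ | out ⊥ | ==
  [4] u=3 | in − | out + | prev ⊥ | push {1,2}
  [5] u=1 | in + | out + | prev ⊥ | push {3}
  [6] u=2 | in + | out + | prev ⊥ | push {0}
  [7] u=3 | in ⊤ | out ⊤ | prev + | push {1,2}
  [8] u=0 | in + | out ⊤ | prev − | push {3}
  [9] u=1 | in ⊤ | out ⊤ | prev + | push {}
  [10] u=2 | in ⊤ | out ⊤ | prev + | push {0}
  [11] u=3 | in ⊤ | out ⊤ | ==
  [12] u=0 | in ⊤ | out ⊤ | ==

Converged values:
  [0] ⊤
  [1] ⊤
  [2] ⊤
  [3] ⊤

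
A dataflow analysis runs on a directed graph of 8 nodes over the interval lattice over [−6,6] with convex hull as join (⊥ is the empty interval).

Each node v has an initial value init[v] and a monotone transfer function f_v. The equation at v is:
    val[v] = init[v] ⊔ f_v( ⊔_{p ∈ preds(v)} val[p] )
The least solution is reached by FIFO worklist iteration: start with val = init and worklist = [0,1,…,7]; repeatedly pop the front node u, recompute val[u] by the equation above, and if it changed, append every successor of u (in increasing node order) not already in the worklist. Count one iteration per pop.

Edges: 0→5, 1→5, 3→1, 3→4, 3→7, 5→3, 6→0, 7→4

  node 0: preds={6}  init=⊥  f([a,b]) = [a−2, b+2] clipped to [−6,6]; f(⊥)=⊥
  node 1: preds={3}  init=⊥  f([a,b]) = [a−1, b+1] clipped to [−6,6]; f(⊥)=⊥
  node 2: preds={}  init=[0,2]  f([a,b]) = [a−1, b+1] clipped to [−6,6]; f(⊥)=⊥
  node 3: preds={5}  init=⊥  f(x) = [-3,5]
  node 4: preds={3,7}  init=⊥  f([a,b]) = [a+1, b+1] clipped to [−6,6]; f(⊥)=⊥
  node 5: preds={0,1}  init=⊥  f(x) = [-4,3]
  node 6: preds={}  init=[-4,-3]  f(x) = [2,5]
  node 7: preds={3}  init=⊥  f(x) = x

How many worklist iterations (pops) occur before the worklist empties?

Iteration log — 13 steps:
  step 1. node 0  ⊔preds=[-4,-3]  new=[-6,-1]  old=⊥  +wl: 
  step 2. node 1  ⊔preds=⊥  new=⊥  stable
  step 3. node 2  ⊔preds=⊥  new=[0,2]  stable
  step 4. node 3  ⊔preds=⊥  new=[-3,5]  old=⊥  +wl: 1
  step 5. node 4  ⊔preds=[-3,5]  new=[-2,6]  old=⊥  +wl: 
  step 6. node 5  ⊔preds=[-6,-1]  new=[-4,3]  old=⊥  +wl: 3
  step 7. node 6  ⊔preds=⊥  new=[-4,5]  old=[-4,-3]  +wl: 0
  step 8. node 7  ⊔preds=[-3,5]  new=[-3,5]  old=⊥  +wl: 4
  step 9. node 1  ⊔preds=[-3,5]  new=[-4,6]  old=⊥  +wl: 5
  step 10. node 3  ⊔preds=[-4,3]  new=[-3,5]  stable
  step 11. node 0  ⊔preds=[-4,5]  new=[-6,6]  old=[-6,-1]  +wl: 
  step 12. node 4  ⊔preds=[-3,5]  new=[-2,6]  stable
  step 13. node 5  ⊔preds=[-6,6]  new=[-4,3]  stable

Least fixpoint reached:
  node 0: [-6,6]
  node 1: [-4,6]
  node 2: [0,2]
  node 3: [-3,5]
  node 4: [-2,6]
  node 5: [-4,3]
  node 6: [-4,5]
  node 7: [-3,5]

13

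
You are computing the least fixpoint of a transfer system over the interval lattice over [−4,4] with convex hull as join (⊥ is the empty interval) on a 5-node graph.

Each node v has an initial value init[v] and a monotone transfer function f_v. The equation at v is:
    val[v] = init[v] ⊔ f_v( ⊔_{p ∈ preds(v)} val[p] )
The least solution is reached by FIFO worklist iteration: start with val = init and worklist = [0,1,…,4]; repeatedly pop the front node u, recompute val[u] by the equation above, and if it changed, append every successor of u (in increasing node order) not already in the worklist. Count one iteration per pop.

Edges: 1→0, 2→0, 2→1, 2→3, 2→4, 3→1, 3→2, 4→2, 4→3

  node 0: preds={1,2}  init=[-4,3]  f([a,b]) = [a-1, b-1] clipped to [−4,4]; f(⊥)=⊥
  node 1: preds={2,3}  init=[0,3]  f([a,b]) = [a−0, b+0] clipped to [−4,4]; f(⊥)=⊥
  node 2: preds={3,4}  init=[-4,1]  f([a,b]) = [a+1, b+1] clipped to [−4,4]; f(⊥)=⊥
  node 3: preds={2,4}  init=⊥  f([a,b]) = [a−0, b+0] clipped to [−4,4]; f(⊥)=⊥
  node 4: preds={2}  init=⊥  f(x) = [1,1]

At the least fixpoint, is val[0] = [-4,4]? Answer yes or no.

Worklist (26 pops):
  #1 pop 0: in=[-4,3] → [-4,3] (no change)
  #2 pop 1: in=[-4,1] → [-4,3] (was [0,3]); enqueue [0]
  #3 pop 2: in=⊥ → [-4,1] (no change)
  #4 pop 3: in=[-4,1] → [-4,1] (was ⊥); enqueue [1,2]
  #5 pop 4: in=[-4,1] → [1,1] (was ⊥); enqueue [3]
  #6 pop 0: in=[-4,3] → [-4,3] (no change)
  #7 pop 1: in=[-4,1] → [-4,3] (no change)
  #8 pop 2: in=[-4,1] → [-4,2] (was [-4,1]); enqueue [0,1,4]
  #9 pop 3: in=[-4,2] → [-4,2] (was [-4,1]); enqueue [2]
  #10 pop 0: in=[-4,3] → [-4,3] (no change)
  #11 pop 1: in=[-4,2] → [-4,3] (no change)
  #12 pop 4: in=[-4,2] → [1,1] (no change)
  #13 pop 2: in=[-4,2] → [-4,3] (was [-4,2]); enqueue [0,1,3,4]
  #14 pop 0: in=[-4,3] → [-4,3] (no change)
  #15 pop 1: in=[-4,3] → [-4,3] (no change)
  #16 pop 3: in=[-4,3] → [-4,3] (was [-4,2]); enqueue [1,2]
  #17 pop 4: in=[-4,3] → [1,1] (no change)
  #18 pop 1: in=[-4,3] → [-4,3] (no change)
  #19 pop 2: in=[-4,3] → [-4,4] (was [-4,3]); enqueue [0,1,3,4]
  #20 pop 0: in=[-4,4] → [-4,3] (no change)
  #21 pop 1: in=[-4,4] → [-4,4] (was [-4,3]); enqueue [0]
  #22 pop 3: in=[-4,4] → [-4,4] (was [-4,3]); enqueue [1,2]
  #23 pop 4: in=[-4,4] → [1,1] (no change)
  #24 pop 0: in=[-4,4] → [-4,3] (no change)
  #25 pop 1: in=[-4,4] → [-4,4] (no change)
  #26 pop 2: in=[-4,4] → [-4,4] (no change)

Fixpoint:
  val[0] = [-4,3]
  val[1] = [-4,4]
  val[2] = [-4,4]
  val[3] = [-4,4]
  val[4] = [1,1]

no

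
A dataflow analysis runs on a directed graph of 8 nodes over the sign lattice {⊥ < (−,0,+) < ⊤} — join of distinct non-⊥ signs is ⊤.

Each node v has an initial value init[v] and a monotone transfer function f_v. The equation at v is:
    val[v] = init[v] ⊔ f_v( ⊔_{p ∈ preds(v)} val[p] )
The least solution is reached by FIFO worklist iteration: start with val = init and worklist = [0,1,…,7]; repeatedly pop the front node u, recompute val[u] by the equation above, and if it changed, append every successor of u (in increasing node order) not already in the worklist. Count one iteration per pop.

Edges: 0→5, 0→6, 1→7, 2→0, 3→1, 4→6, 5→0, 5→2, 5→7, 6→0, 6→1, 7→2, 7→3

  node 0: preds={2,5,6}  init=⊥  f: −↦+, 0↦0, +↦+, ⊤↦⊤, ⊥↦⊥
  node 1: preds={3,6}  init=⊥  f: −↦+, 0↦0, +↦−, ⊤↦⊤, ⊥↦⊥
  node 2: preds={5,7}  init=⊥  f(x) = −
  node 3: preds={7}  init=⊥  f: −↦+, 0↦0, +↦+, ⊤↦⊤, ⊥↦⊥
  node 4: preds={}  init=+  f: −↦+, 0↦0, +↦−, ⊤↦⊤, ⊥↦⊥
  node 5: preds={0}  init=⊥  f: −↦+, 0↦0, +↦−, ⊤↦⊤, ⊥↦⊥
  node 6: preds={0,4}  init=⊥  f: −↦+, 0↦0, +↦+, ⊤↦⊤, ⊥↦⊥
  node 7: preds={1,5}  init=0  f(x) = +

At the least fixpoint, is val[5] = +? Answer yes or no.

no

Worklist (18 pops):
  #1 pop 0: in=⊥ → ⊥ (no change)
  #2 pop 1: in=⊥ → ⊥ (no change)
  #3 pop 2: in=0 → − (was ⊥); enqueue [0]
  #4 pop 3: in=0 → 0 (was ⊥); enqueue [1]
  #5 pop 4: in=⊥ → + (no change)
  #6 pop 5: in=⊥ → ⊥ (no change)
  #7 pop 6: in=+ → + (was ⊥); enqueue []
  #8 pop 7: in=⊥ → ⊤ (was 0); enqueue [2,3]
  #9 pop 0: in=⊤ → ⊤ (was ⊥); enqueue [5,6]
  #10 pop 1: in=⊤ → ⊤ (was ⊥); enqueue [7]
  #11 pop 2: in=⊤ → − (no change)
  #12 pop 3: in=⊤ → ⊤ (was 0); enqueue [1]
  #13 pop 5: in=⊤ → ⊤ (was ⊥); enqueue [0,2]
  #14 pop 6: in=⊤ → ⊤ (was +); enqueue []
  #15 pop 7: in=⊤ → ⊤ (no change)
  #16 pop 1: in=⊤ → ⊤ (no change)
  #17 pop 0: in=⊤ → ⊤ (no change)
  #18 pop 2: in=⊤ → − (no change)

Fixpoint:
  val[0] = ⊤
  val[1] = ⊤
  val[2] = −
  val[3] = ⊤
  val[4] = +
  val[5] = ⊤
  val[6] = ⊤
  val[7] = ⊤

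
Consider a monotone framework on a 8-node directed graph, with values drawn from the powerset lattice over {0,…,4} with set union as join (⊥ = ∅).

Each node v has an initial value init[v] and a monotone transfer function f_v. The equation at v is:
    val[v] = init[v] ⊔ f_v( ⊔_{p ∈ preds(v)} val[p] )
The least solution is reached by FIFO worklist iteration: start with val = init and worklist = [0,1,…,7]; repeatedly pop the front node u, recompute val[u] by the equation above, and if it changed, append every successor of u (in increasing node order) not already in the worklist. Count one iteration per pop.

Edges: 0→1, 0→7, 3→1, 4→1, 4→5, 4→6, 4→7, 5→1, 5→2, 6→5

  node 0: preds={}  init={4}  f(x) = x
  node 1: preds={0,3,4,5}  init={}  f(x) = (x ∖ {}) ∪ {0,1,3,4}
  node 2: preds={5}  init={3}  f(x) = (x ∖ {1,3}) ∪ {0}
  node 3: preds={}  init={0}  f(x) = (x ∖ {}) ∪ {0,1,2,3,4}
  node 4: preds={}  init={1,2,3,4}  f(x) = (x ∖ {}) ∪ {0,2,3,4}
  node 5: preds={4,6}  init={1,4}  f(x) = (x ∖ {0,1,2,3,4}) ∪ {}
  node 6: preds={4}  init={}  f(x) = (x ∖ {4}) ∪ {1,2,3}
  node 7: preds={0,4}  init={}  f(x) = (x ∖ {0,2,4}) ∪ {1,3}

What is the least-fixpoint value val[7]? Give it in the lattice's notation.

{1,3}

Trace (10 dequeues):
  [1] u=0 | in {} | out {4} | ==
  [2] u=1 | in {0,1,2,3,4} | out {0,1,2,3,4} | prev {} | push {}
  [3] u=2 | in {1,4} | out {0,3,4} | prev {3} | push {}
  [4] u=3 | in {} | out {0,1,2,3,4} | prev {0} | push {1}
  [5] u=4 | in {} | out {0,1,2,3,4} | prev {1,2,3,4} | push {}
  [6] u=5 | in {0,1,2,3,4} | out {1,4} | ==
  [7] u=6 | in {0,1,2,3,4} | out {0,1,2,3} | prev {} | push {5}
  [8] u=7 | in {0,1,2,3,4} | out {1,3} | prev {} | push {}
  [9] u=1 | in {0,1,2,3,4} | out {0,1,2,3,4} | ==
  [10] u=5 | in {0,1,2,3,4} | out {1,4} | ==

Converged values:
  [0] {4}
  [1] {0,1,2,3,4}
  [2] {0,3,4}
  [3] {0,1,2,3,4}
  [4] {0,1,2,3,4}
  [5] {1,4}
  [6] {0,1,2,3}
  [7] {1,3}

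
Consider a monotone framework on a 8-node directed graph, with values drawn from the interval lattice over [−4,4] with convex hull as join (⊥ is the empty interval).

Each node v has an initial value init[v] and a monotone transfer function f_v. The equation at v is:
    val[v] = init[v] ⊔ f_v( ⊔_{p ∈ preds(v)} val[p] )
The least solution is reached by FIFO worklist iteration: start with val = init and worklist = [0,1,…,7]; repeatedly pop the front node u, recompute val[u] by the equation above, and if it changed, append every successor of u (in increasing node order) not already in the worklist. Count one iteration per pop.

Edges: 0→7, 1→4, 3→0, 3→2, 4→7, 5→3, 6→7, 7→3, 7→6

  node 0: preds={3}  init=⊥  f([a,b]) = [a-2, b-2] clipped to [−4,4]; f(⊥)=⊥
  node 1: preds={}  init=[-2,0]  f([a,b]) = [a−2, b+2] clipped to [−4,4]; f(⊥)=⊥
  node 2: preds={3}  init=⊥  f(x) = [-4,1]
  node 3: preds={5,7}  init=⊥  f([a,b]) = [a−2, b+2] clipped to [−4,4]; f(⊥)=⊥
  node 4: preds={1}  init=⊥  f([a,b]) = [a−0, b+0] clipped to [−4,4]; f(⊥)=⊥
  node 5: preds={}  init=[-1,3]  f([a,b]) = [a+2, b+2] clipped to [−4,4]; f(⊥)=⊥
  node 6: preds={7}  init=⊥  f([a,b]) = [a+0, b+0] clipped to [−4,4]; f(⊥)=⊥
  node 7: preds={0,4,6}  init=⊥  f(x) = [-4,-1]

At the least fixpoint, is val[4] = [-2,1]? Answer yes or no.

Worklist (15 pops):
  #1 pop 0: in=⊥ → ⊥ (no change)
  #2 pop 1: in=⊥ → [-2,0] (no change)
  #3 pop 2: in=⊥ → [-4,1] (was ⊥); enqueue []
  #4 pop 3: in=[-1,3] → [-3,4] (was ⊥); enqueue [0,2]
  #5 pop 4: in=[-2,0] → [-2,0] (was ⊥); enqueue []
  #6 pop 5: in=⊥ → [-1,3] (no change)
  #7 pop 6: in=⊥ → ⊥ (no change)
  #8 pop 7: in=[-2,0] → [-4,-1] (was ⊥); enqueue [3,6]
  #9 pop 0: in=[-3,4] → [-4,2] (was ⊥); enqueue [7]
  #10 pop 2: in=[-3,4] → [-4,1] (no change)
  #11 pop 3: in=[-4,3] → [-4,4] (was [-3,4]); enqueue [0,2]
  #12 pop 6: in=[-4,-1] → [-4,-1] (was ⊥); enqueue []
  #13 pop 7: in=[-4,2] → [-4,-1] (no change)
  #14 pop 0: in=[-4,4] → [-4,2] (no change)
  #15 pop 2: in=[-4,4] → [-4,1] (no change)

Fixpoint:
  val[0] = [-4,2]
  val[1] = [-2,0]
  val[2] = [-4,1]
  val[3] = [-4,4]
  val[4] = [-2,0]
  val[5] = [-1,3]
  val[6] = [-4,-1]
  val[7] = [-4,-1]

no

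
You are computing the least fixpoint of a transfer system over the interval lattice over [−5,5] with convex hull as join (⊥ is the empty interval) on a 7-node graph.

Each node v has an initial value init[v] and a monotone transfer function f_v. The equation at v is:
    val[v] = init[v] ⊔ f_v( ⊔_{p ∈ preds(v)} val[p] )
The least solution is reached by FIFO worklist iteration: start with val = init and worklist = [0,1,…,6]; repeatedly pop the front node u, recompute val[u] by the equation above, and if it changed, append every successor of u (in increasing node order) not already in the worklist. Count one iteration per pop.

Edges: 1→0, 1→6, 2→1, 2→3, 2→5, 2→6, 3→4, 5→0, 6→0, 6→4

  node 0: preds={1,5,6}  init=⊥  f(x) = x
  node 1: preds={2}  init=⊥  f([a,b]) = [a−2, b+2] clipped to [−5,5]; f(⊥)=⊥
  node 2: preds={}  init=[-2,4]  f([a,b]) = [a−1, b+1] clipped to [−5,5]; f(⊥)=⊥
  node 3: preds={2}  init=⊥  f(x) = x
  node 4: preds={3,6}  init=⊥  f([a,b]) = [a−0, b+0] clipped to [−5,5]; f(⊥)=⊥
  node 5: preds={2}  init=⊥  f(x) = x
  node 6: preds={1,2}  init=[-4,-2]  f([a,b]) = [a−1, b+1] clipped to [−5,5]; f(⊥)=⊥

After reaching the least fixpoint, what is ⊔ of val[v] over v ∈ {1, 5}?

Iteration log — 9 steps:
  step 1. node 0  ⊔preds=[-4,-2]  new=[-4,-2]  old=⊥  +wl: 
  step 2. node 1  ⊔preds=[-2,4]  new=[-4,5]  old=⊥  +wl: 0
  step 3. node 2  ⊔preds=⊥  new=[-2,4]  stable
  step 4. node 3  ⊔preds=[-2,4]  new=[-2,4]  old=⊥  +wl: 
  step 5. node 4  ⊔preds=[-4,4]  new=[-4,4]  old=⊥  +wl: 
  step 6. node 5  ⊔preds=[-2,4]  new=[-2,4]  old=⊥  +wl: 
  step 7. node 6  ⊔preds=[-4,5]  new=[-5,5]  old=[-4,-2]  +wl: 4
  step 8. node 0  ⊔preds=[-5,5]  new=[-5,5]  old=[-4,-2]  +wl: 
  step 9. node 4  ⊔preds=[-5,5]  new=[-5,5]  old=[-4,4]  +wl: 

Least fixpoint reached:
  node 0: [-5,5]
  node 1: [-4,5]
  node 2: [-2,4]
  node 3: [-2,4]
  node 4: [-5,5]
  node 5: [-2,4]
  node 6: [-5,5]

[-4,5]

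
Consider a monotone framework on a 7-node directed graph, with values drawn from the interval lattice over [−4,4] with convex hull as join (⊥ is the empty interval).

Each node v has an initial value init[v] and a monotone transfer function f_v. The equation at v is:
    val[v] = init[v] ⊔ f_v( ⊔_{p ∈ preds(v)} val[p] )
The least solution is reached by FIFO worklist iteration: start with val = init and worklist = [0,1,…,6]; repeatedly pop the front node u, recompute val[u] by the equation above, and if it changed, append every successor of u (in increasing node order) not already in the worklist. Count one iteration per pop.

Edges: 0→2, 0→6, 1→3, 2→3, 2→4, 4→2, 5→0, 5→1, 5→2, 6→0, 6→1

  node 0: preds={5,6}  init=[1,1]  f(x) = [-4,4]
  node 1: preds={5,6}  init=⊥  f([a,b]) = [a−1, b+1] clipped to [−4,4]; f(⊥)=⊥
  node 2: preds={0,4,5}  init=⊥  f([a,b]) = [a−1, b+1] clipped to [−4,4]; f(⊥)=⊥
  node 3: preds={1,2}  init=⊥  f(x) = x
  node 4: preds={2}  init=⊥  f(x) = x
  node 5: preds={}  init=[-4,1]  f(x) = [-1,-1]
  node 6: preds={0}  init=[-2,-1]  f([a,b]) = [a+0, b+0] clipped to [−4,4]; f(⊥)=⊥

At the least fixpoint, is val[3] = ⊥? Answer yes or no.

Iteration log — 11 steps:
  step 1. node 0  ⊔preds=[-4,1]  new=[-4,4]  old=[1,1]  +wl: 
  step 2. node 1  ⊔preds=[-4,1]  new=[-4,2]  old=⊥  +wl: 
  step 3. node 2  ⊔preds=[-4,4]  new=[-4,4]  old=⊥  +wl: 
  step 4. node 3  ⊔preds=[-4,4]  new=[-4,4]  old=⊥  +wl: 
  step 5. node 4  ⊔preds=[-4,4]  new=[-4,4]  old=⊥  +wl: 2
  step 6. node 5  ⊔preds=⊥  new=[-4,1]  stable
  step 7. node 6  ⊔preds=[-4,4]  new=[-4,4]  old=[-2,-1]  +wl: 0,1
  step 8. node 2  ⊔preds=[-4,4]  new=[-4,4]  stable
  step 9. node 0  ⊔preds=[-4,4]  new=[-4,4]  stable
  step 10. node 1  ⊔preds=[-4,4]  new=[-4,4]  old=[-4,2]  +wl: 3
  step 11. node 3  ⊔preds=[-4,4]  new=[-4,4]  stable

Least fixpoint reached:
  node 0: [-4,4]
  node 1: [-4,4]
  node 2: [-4,4]
  node 3: [-4,4]
  node 4: [-4,4]
  node 5: [-4,1]
  node 6: [-4,4]

no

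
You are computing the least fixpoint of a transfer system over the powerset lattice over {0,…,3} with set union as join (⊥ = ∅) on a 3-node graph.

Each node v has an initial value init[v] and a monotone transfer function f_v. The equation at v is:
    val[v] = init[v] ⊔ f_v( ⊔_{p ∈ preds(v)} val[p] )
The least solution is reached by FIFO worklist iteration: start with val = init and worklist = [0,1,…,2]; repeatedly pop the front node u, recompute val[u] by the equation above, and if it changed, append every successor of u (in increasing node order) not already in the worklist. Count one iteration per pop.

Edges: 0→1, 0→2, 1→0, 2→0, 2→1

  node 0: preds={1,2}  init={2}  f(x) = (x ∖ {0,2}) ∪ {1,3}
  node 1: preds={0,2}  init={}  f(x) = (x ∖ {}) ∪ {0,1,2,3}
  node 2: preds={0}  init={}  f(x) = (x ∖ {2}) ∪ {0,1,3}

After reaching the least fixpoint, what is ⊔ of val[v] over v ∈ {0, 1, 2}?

{0,1,2,3}

Trace (5 dequeues):
  [1] u=0 | in {} | out {1,2,3} | prev {2} | push {}
  [2] u=1 | in {1,2,3} | out {0,1,2,3} | prev {} | push {0}
  [3] u=2 | in {1,2,3} | out {0,1,3} | prev {} | push {1}
  [4] u=0 | in {0,1,2,3} | out {1,2,3} | ==
  [5] u=1 | in {0,1,2,3} | out {0,1,2,3} | ==

Converged values:
  [0] {1,2,3}
  [1] {0,1,2,3}
  [2] {0,1,3}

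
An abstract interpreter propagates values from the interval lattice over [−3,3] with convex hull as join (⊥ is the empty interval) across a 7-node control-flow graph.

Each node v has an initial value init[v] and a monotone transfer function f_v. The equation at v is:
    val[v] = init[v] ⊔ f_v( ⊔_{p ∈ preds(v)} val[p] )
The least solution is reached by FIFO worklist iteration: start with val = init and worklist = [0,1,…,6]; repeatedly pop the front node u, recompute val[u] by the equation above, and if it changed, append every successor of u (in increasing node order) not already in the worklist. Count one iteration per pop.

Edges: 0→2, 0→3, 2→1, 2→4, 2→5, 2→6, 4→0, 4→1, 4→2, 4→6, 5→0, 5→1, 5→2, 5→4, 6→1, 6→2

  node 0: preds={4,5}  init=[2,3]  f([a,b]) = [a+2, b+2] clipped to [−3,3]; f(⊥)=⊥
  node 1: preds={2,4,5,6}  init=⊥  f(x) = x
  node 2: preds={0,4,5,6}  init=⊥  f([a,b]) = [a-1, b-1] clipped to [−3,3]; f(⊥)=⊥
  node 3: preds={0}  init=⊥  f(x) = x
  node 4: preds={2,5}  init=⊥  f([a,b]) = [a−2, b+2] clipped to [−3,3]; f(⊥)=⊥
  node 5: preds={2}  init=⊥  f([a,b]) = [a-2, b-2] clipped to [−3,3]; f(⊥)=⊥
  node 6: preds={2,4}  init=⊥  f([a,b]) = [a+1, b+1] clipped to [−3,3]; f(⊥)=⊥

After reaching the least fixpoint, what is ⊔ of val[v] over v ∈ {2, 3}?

Iteration log — 22 steps:
  step 1. node 0  ⊔preds=⊥  new=[2,3]  stable
  step 2. node 1  ⊔preds=⊥  new=⊥  stable
  step 3. node 2  ⊔preds=[2,3]  new=[1,2]  old=⊥  +wl: 1
  step 4. node 3  ⊔preds=[2,3]  new=[2,3]  old=⊥  +wl: 
  step 5. node 4  ⊔preds=[1,2]  new=[-1,3]  old=⊥  +wl: 0,2
  step 6. node 5  ⊔preds=[1,2]  new=[-1,0]  old=⊥  +wl: 4
  step 7. node 6  ⊔preds=[-1,3]  new=[0,3]  old=⊥  +wl: 
  step 8. node 1  ⊔preds=[-1,3]  new=[-1,3]  old=⊥  +wl: 
  step 9. node 0  ⊔preds=[-1,3]  new=[1,3]  old=[2,3]  +wl: 3
  step 10. node 2  ⊔preds=[-1,3]  new=[-2,2]  old=[1,2]  +wl: 1,5,6
  step 11. node 4  ⊔preds=[-2,2]  new=[-3,3]  old=[-1,3]  +wl: 0,2
  step 12. node 3  ⊔preds=[1,3]  new=[1,3]  old=[2,3]  +wl: 
  step 13. node 1  ⊔preds=[-3,3]  new=[-3,3]  old=[-1,3]  +wl: 
  step 14. node 5  ⊔preds=[-2,2]  new=[-3,0]  old=[-1,0]  +wl: 1,4
  step 15. node 6  ⊔preds=[-3,3]  new=[-2,3]  old=[0,3]  +wl: 
  step 16. node 0  ⊔preds=[-3,3]  new=[-1,3]  old=[1,3]  +wl: 3
  step 17. node 2  ⊔preds=[-3,3]  new=[-3,2]  old=[-2,2]  +wl: 5,6
  step 18. node 1  ⊔preds=[-3,3]  new=[-3,3]  stable
  step 19. node 4  ⊔preds=[-3,2]  new=[-3,3]  stable
  step 20. node 3  ⊔preds=[-1,3]  new=[-1,3]  old=[1,3]  +wl: 
  step 21. node 5  ⊔preds=[-3,2]  new=[-3,0]  stable
  step 22. node 6  ⊔preds=[-3,3]  new=[-2,3]  stable

Least fixpoint reached:
  node 0: [-1,3]
  node 1: [-3,3]
  node 2: [-3,2]
  node 3: [-1,3]
  node 4: [-3,3]
  node 5: [-3,0]
  node 6: [-2,3]

[-3,3]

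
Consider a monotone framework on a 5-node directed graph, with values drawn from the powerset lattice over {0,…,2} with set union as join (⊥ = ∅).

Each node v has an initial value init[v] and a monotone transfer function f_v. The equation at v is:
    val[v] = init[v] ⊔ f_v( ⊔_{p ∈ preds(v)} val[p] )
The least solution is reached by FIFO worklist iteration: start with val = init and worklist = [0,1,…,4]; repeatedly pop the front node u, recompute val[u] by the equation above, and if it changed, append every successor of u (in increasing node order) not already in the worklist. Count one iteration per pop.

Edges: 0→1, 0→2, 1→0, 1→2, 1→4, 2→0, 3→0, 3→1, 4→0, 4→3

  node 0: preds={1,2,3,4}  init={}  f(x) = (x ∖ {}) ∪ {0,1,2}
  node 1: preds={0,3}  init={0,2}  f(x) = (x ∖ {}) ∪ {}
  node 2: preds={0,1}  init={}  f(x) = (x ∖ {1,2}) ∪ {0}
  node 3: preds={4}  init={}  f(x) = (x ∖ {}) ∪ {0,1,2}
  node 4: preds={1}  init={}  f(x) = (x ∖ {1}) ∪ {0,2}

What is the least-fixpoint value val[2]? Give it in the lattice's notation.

{0}

Worklist (8 pops):
  #1 pop 0: in={0,2} → {0,1,2} (was {}); enqueue []
  #2 pop 1: in={0,1,2} → {0,1,2} (was {0,2}); enqueue [0]
  #3 pop 2: in={0,1,2} → {0} (was {}); enqueue []
  #4 pop 3: in={} → {0,1,2} (was {}); enqueue [1]
  #5 pop 4: in={0,1,2} → {0,2} (was {}); enqueue [3]
  #6 pop 0: in={0,1,2} → {0,1,2} (no change)
  #7 pop 1: in={0,1,2} → {0,1,2} (no change)
  #8 pop 3: in={0,2} → {0,1,2} (no change)

Fixpoint:
  val[0] = {0,1,2}
  val[1] = {0,1,2}
  val[2] = {0}
  val[3] = {0,1,2}
  val[4] = {0,2}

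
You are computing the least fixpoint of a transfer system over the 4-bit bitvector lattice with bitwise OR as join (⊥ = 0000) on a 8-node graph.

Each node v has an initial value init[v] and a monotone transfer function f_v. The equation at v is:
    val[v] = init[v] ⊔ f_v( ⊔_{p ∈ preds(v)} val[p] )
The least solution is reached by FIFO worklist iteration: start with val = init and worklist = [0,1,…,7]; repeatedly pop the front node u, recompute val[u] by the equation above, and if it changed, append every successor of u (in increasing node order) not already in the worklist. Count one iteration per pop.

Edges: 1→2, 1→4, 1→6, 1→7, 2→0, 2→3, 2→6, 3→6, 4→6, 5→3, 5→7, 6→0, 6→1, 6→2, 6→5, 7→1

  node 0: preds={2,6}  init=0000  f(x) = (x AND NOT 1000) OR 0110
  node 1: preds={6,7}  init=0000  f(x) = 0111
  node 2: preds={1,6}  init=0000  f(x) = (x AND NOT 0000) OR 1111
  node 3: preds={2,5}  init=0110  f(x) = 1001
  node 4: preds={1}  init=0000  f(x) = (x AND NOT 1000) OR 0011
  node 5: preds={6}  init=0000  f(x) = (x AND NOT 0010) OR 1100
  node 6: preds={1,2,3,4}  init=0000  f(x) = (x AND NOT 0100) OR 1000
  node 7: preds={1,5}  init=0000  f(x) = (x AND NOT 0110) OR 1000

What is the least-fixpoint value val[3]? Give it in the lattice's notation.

1111

Worklist (15 pops):
  #1 pop 0: in=0000 → 0110 (was 0000); enqueue []
  #2 pop 1: in=0000 → 0111 (was 0000); enqueue []
  #3 pop 2: in=0111 → 1111 (was 0000); enqueue [0]
  #4 pop 3: in=1111 → 1111 (was 0110); enqueue []
  #5 pop 4: in=0111 → 0111 (was 0000); enqueue []
  #6 pop 5: in=0000 → 1100 (was 0000); enqueue [3]
  #7 pop 6: in=1111 → 1011 (was 0000); enqueue [1,2,5]
  #8 pop 7: in=1111 → 1001 (was 0000); enqueue []
  #9 pop 0: in=1111 → 0111 (was 0110); enqueue []
  #10 pop 3: in=1111 → 1111 (no change)
  #11 pop 1: in=1011 → 0111 (no change)
  #12 pop 2: in=1111 → 1111 (no change)
  #13 pop 5: in=1011 → 1101 (was 1100); enqueue [3,7]
  #14 pop 3: in=1111 → 1111 (no change)
  #15 pop 7: in=1111 → 1001 (no change)

Fixpoint:
  val[0] = 0111
  val[1] = 0111
  val[2] = 1111
  val[3] = 1111
  val[4] = 0111
  val[5] = 1101
  val[6] = 1011
  val[7] = 1001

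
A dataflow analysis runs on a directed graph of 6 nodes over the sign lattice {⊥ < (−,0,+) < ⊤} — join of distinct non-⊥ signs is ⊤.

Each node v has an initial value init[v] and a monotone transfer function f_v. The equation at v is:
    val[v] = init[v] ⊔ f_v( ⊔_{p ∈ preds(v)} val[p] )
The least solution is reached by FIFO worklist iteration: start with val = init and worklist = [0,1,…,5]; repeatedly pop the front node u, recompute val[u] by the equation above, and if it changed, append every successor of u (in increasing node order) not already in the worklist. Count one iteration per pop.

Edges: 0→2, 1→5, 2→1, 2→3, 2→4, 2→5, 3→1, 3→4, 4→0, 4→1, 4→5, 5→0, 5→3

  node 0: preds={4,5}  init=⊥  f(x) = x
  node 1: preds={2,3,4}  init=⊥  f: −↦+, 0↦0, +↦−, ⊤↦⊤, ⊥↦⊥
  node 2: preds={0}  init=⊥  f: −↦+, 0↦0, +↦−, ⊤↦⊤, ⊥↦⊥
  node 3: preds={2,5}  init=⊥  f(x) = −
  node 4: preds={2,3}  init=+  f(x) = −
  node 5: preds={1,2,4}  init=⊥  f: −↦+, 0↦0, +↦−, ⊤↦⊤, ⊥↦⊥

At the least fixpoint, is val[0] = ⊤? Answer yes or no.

yes

Worklist (15 pops):
  #1 pop 0: in=+ → + (was ⊥); enqueue []
  #2 pop 1: in=+ → − (was ⊥); enqueue []
  #3 pop 2: in=+ → − (was ⊥); enqueue [1]
  #4 pop 3: in=− → − (was ⊥); enqueue []
  #5 pop 4: in=− → ⊤ (was +); enqueue [0]
  #6 pop 5: in=⊤ → ⊤ (was ⊥); enqueue [3]
  #7 pop 1: in=⊤ → ⊤ (was −); enqueue [5]
  #8 pop 0: in=⊤ → ⊤ (was +); enqueue [2]
  #9 pop 3: in=⊤ → − (no change)
  #10 pop 5: in=⊤ → ⊤ (no change)
  #11 pop 2: in=⊤ → ⊤ (was −); enqueue [1,3,4,5]
  #12 pop 1: in=⊤ → ⊤ (no change)
  #13 pop 3: in=⊤ → − (no change)
  #14 pop 4: in=⊤ → ⊤ (no change)
  #15 pop 5: in=⊤ → ⊤ (no change)

Fixpoint:
  val[0] = ⊤
  val[1] = ⊤
  val[2] = ⊤
  val[3] = −
  val[4] = ⊤
  val[5] = ⊤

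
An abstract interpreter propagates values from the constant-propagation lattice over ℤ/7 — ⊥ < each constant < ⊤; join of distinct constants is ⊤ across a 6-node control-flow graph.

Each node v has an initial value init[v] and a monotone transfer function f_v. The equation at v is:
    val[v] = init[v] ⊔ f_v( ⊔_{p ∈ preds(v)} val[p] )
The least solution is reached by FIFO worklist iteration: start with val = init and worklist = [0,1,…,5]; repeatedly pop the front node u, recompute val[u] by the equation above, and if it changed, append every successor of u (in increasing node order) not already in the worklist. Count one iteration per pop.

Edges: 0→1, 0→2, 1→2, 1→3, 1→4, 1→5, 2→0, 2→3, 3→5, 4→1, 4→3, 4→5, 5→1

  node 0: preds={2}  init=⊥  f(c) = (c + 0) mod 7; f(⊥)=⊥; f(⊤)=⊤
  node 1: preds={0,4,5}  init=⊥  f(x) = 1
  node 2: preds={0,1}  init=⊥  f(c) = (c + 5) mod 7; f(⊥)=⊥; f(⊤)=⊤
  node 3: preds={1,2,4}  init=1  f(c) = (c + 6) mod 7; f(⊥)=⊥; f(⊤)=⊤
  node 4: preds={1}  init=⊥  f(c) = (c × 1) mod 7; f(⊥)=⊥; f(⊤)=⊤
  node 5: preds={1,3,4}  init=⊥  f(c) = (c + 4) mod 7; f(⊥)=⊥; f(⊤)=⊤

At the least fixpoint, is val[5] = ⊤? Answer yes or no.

Trace (14 dequeues):
  [1] u=0 | in ⊥ | out ⊥ | ==
  [2] u=1 | in ⊥ | out 1 | prev ⊥ | push {}
  [3] u=2 | in 1 | out 6 | prev ⊥ | push {0}
  [4] u=3 | in ⊤ | out ⊤ | prev 1 | push {}
  [5] u=4 | in 1 | out 1 | prev ⊥ | push {1,3}
  [6] u=5 | in ⊤ | out ⊤ | prev ⊥ | push {}
  [7] u=0 | in 6 | out 6 | prev ⊥ | push {2}
  [8] u=1 | in ⊤ | out 1 | ==
  [9] u=3 | in ⊤ | out ⊤ | ==
  [10] u=2 | in ⊤ | out ⊤ | prev 6 | push {0,3}
  [11] u=0 | in ⊤ | out ⊤ | prev 6 | push {1,2}
  [12] u=3 | in ⊤ | out ⊤ | ==
  [13] u=1 | in ⊤ | out 1 | ==
  [14] u=2 | in ⊤ | out ⊤ | ==

Converged values:
  [0] ⊤
  [1] 1
  [2] ⊤
  [3] ⊤
  [4] 1
  [5] ⊤

yes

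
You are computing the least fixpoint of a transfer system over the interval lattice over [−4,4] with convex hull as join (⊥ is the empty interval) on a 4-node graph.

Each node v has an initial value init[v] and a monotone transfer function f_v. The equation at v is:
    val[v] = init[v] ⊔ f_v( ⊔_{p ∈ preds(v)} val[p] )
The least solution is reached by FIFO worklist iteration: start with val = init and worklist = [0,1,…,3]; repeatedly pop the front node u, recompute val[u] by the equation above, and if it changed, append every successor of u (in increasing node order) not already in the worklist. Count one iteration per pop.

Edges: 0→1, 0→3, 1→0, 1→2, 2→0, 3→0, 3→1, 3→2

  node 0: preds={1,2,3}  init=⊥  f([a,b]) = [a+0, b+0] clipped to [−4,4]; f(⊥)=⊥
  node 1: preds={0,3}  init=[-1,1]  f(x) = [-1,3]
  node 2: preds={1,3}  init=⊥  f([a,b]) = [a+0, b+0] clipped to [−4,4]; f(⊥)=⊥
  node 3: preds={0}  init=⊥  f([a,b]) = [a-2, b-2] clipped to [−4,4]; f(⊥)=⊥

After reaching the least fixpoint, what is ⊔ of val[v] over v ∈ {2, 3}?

Worklist (13 pops):
  #1 pop 0: in=[-1,1] → [-1,1] (was ⊥); enqueue []
  #2 pop 1: in=[-1,1] → [-1,3] (was [-1,1]); enqueue [0]
  #3 pop 2: in=[-1,3] → [-1,3] (was ⊥); enqueue []
  #4 pop 3: in=[-1,1] → [-3,-1] (was ⊥); enqueue [1,2]
  #5 pop 0: in=[-3,3] → [-3,3] (was [-1,1]); enqueue [3]
  #6 pop 1: in=[-3,3] → [-1,3] (no change)
  #7 pop 2: in=[-3,3] → [-3,3] (was [-1,3]); enqueue [0]
  #8 pop 3: in=[-3,3] → [-4,1] (was [-3,-1]); enqueue [1,2]
  #9 pop 0: in=[-4,3] → [-4,3] (was [-3,3]); enqueue [3]
  #10 pop 1: in=[-4,3] → [-1,3] (no change)
  #11 pop 2: in=[-4,3] → [-4,3] (was [-3,3]); enqueue [0]
  #12 pop 3: in=[-4,3] → [-4,1] (no change)
  #13 pop 0: in=[-4,3] → [-4,3] (no change)

Fixpoint:
  val[0] = [-4,3]
  val[1] = [-1,3]
  val[2] = [-4,3]
  val[3] = [-4,1]

[-4,3]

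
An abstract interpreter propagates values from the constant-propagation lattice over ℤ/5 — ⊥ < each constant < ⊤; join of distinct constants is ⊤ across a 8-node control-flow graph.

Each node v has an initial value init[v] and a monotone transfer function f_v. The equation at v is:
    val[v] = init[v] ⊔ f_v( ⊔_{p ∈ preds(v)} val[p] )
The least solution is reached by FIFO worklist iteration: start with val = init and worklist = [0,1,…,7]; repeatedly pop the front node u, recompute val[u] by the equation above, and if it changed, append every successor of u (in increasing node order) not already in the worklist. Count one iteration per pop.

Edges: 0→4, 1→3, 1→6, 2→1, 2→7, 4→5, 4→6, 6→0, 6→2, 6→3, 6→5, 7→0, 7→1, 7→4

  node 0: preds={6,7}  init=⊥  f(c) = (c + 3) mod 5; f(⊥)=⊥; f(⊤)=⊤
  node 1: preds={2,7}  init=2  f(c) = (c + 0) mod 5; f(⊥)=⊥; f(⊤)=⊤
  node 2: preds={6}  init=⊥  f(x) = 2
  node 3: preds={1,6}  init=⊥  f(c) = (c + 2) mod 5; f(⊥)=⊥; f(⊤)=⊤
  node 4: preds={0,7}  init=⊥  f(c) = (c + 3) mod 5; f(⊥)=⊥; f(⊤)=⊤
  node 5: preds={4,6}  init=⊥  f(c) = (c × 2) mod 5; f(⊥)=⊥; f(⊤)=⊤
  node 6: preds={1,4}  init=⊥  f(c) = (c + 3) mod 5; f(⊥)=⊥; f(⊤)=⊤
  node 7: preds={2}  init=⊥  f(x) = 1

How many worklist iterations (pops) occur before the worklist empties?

19

Worklist (19 pops):
  #1 pop 0: in=⊥ → ⊥ (no change)
  #2 pop 1: in=⊥ → 2 (no change)
  #3 pop 2: in=⊥ → 2 (was ⊥); enqueue [1]
  #4 pop 3: in=2 → 4 (was ⊥); enqueue []
  #5 pop 4: in=⊥ → ⊥ (no change)
  #6 pop 5: in=⊥ → ⊥ (no change)
  #7 pop 6: in=2 → 0 (was ⊥); enqueue [0,2,3,5]
  #8 pop 7: in=2 → 1 (was ⊥); enqueue [4]
  #9 pop 1: in=⊤ → ⊤ (was 2); enqueue [6]
  #10 pop 0: in=⊤ → ⊤ (was ⊥); enqueue []
  #11 pop 2: in=0 → 2 (no change)
  #12 pop 3: in=⊤ → ⊤ (was 4); enqueue []
  #13 pop 5: in=0 → 0 (was ⊥); enqueue []
  #14 pop 4: in=⊤ → ⊤ (was ⊥); enqueue [5]
  #15 pop 6: in=⊤ → ⊤ (was 0); enqueue [0,2,3]
  #16 pop 5: in=⊤ → ⊤ (was 0); enqueue []
  #17 pop 0: in=⊤ → ⊤ (no change)
  #18 pop 2: in=⊤ → 2 (no change)
  #19 pop 3: in=⊤ → ⊤ (no change)

Fixpoint:
  val[0] = ⊤
  val[1] = ⊤
  val[2] = 2
  val[3] = ⊤
  val[4] = ⊤
  val[5] = ⊤
  val[6] = ⊤
  val[7] = 1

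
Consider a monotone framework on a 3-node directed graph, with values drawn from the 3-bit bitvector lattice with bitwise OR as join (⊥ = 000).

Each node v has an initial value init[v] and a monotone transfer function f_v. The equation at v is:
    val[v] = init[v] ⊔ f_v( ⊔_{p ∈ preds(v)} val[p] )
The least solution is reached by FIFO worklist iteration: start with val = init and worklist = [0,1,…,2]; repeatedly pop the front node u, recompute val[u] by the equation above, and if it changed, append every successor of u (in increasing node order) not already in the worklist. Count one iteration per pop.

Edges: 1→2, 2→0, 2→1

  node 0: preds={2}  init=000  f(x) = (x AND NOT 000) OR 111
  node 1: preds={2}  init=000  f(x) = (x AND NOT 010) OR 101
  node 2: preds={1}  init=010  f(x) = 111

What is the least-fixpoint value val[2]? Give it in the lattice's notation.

111

Worklist (5 pops):
  #1 pop 0: in=010 → 111 (was 000); enqueue []
  #2 pop 1: in=010 → 101 (was 000); enqueue []
  #3 pop 2: in=101 → 111 (was 010); enqueue [0,1]
  #4 pop 0: in=111 → 111 (no change)
  #5 pop 1: in=111 → 101 (no change)

Fixpoint:
  val[0] = 111
  val[1] = 101
  val[2] = 111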